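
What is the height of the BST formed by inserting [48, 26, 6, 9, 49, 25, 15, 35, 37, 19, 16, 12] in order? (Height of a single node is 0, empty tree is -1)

Insertion order: [48, 26, 6, 9, 49, 25, 15, 35, 37, 19, 16, 12]
Tree (level-order array): [48, 26, 49, 6, 35, None, None, None, 9, None, 37, None, 25, None, None, 15, None, 12, 19, None, None, 16]
Compute height bottom-up (empty subtree = -1):
  height(12) = 1 + max(-1, -1) = 0
  height(16) = 1 + max(-1, -1) = 0
  height(19) = 1 + max(0, -1) = 1
  height(15) = 1 + max(0, 1) = 2
  height(25) = 1 + max(2, -1) = 3
  height(9) = 1 + max(-1, 3) = 4
  height(6) = 1 + max(-1, 4) = 5
  height(37) = 1 + max(-1, -1) = 0
  height(35) = 1 + max(-1, 0) = 1
  height(26) = 1 + max(5, 1) = 6
  height(49) = 1 + max(-1, -1) = 0
  height(48) = 1 + max(6, 0) = 7
Height = 7


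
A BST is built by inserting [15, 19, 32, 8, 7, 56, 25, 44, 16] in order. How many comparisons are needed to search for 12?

Search path for 12: 15 -> 8
Found: False
Comparisons: 2


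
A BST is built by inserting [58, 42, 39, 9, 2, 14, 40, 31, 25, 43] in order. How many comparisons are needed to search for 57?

Search path for 57: 58 -> 42 -> 43
Found: False
Comparisons: 3


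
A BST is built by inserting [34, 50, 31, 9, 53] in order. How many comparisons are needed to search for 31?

Search path for 31: 34 -> 31
Found: True
Comparisons: 2


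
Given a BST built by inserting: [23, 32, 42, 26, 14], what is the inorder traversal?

Tree insertion order: [23, 32, 42, 26, 14]
Tree (level-order array): [23, 14, 32, None, None, 26, 42]
Inorder traversal: [14, 23, 26, 32, 42]


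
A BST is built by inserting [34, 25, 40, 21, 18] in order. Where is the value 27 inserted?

Starting tree (level order): [34, 25, 40, 21, None, None, None, 18]
Insertion path: 34 -> 25
Result: insert 27 as right child of 25
Final tree (level order): [34, 25, 40, 21, 27, None, None, 18]


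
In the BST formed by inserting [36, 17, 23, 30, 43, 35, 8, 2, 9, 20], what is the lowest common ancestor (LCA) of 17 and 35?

Tree insertion order: [36, 17, 23, 30, 43, 35, 8, 2, 9, 20]
Tree (level-order array): [36, 17, 43, 8, 23, None, None, 2, 9, 20, 30, None, None, None, None, None, None, None, 35]
In a BST, the LCA of p=17, q=35 is the first node v on the
root-to-leaf path with p <= v <= q (go left if both < v, right if both > v).
Walk from root:
  at 36: both 17 and 35 < 36, go left
  at 17: 17 <= 17 <= 35, this is the LCA
LCA = 17


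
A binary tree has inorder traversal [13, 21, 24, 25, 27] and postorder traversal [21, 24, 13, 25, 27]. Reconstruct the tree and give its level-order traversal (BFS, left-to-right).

Inorder:   [13, 21, 24, 25, 27]
Postorder: [21, 24, 13, 25, 27]
Algorithm: postorder visits root last, so walk postorder right-to-left;
each value is the root of the current inorder slice — split it at that
value, recurse on the right subtree first, then the left.
Recursive splits:
  root=27; inorder splits into left=[13, 21, 24, 25], right=[]
  root=25; inorder splits into left=[13, 21, 24], right=[]
  root=13; inorder splits into left=[], right=[21, 24]
  root=24; inorder splits into left=[21], right=[]
  root=21; inorder splits into left=[], right=[]
Reconstructed level-order: [27, 25, 13, 24, 21]


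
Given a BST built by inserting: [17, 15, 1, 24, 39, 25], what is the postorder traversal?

Tree insertion order: [17, 15, 1, 24, 39, 25]
Tree (level-order array): [17, 15, 24, 1, None, None, 39, None, None, 25]
Postorder traversal: [1, 15, 25, 39, 24, 17]


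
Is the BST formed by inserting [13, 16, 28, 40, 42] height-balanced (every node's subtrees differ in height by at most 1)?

Tree (level-order array): [13, None, 16, None, 28, None, 40, None, 42]
Definition: a tree is height-balanced if, at every node, |h(left) - h(right)| <= 1 (empty subtree has height -1).
Bottom-up per-node check:
  node 42: h_left=-1, h_right=-1, diff=0 [OK], height=0
  node 40: h_left=-1, h_right=0, diff=1 [OK], height=1
  node 28: h_left=-1, h_right=1, diff=2 [FAIL (|-1-1|=2 > 1)], height=2
  node 16: h_left=-1, h_right=2, diff=3 [FAIL (|-1-2|=3 > 1)], height=3
  node 13: h_left=-1, h_right=3, diff=4 [FAIL (|-1-3|=4 > 1)], height=4
Node 28 violates the condition: |-1 - 1| = 2 > 1.
Result: Not balanced


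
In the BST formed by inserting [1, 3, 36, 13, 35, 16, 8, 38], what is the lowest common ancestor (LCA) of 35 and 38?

Tree insertion order: [1, 3, 36, 13, 35, 16, 8, 38]
Tree (level-order array): [1, None, 3, None, 36, 13, 38, 8, 35, None, None, None, None, 16]
In a BST, the LCA of p=35, q=38 is the first node v on the
root-to-leaf path with p <= v <= q (go left if both < v, right if both > v).
Walk from root:
  at 1: both 35 and 38 > 1, go right
  at 3: both 35 and 38 > 3, go right
  at 36: 35 <= 36 <= 38, this is the LCA
LCA = 36


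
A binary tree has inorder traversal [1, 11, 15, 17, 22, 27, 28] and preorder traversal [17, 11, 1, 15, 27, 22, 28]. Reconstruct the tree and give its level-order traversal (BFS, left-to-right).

Inorder:  [1, 11, 15, 17, 22, 27, 28]
Preorder: [17, 11, 1, 15, 27, 22, 28]
Algorithm: preorder visits root first, so consume preorder in order;
for each root, split the current inorder slice at that value into
left-subtree inorder and right-subtree inorder, then recurse.
Recursive splits:
  root=17; inorder splits into left=[1, 11, 15], right=[22, 27, 28]
  root=11; inorder splits into left=[1], right=[15]
  root=1; inorder splits into left=[], right=[]
  root=15; inorder splits into left=[], right=[]
  root=27; inorder splits into left=[22], right=[28]
  root=22; inorder splits into left=[], right=[]
  root=28; inorder splits into left=[], right=[]
Reconstructed level-order: [17, 11, 27, 1, 15, 22, 28]


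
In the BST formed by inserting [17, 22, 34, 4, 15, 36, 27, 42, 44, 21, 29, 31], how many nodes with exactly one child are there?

Tree built from: [17, 22, 34, 4, 15, 36, 27, 42, 44, 21, 29, 31]
Tree (level-order array): [17, 4, 22, None, 15, 21, 34, None, None, None, None, 27, 36, None, 29, None, 42, None, 31, None, 44]
Rule: These are nodes with exactly 1 non-null child.
Per-node child counts:
  node 17: 2 child(ren)
  node 4: 1 child(ren)
  node 15: 0 child(ren)
  node 22: 2 child(ren)
  node 21: 0 child(ren)
  node 34: 2 child(ren)
  node 27: 1 child(ren)
  node 29: 1 child(ren)
  node 31: 0 child(ren)
  node 36: 1 child(ren)
  node 42: 1 child(ren)
  node 44: 0 child(ren)
Matching nodes: [4, 27, 29, 36, 42]
Count of nodes with exactly one child: 5


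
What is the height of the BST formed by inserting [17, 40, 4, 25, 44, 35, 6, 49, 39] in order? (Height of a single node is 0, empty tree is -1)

Insertion order: [17, 40, 4, 25, 44, 35, 6, 49, 39]
Tree (level-order array): [17, 4, 40, None, 6, 25, 44, None, None, None, 35, None, 49, None, 39]
Compute height bottom-up (empty subtree = -1):
  height(6) = 1 + max(-1, -1) = 0
  height(4) = 1 + max(-1, 0) = 1
  height(39) = 1 + max(-1, -1) = 0
  height(35) = 1 + max(-1, 0) = 1
  height(25) = 1 + max(-1, 1) = 2
  height(49) = 1 + max(-1, -1) = 0
  height(44) = 1 + max(-1, 0) = 1
  height(40) = 1 + max(2, 1) = 3
  height(17) = 1 + max(1, 3) = 4
Height = 4


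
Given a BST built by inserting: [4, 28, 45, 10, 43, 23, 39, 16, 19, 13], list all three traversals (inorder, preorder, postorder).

Tree insertion order: [4, 28, 45, 10, 43, 23, 39, 16, 19, 13]
Tree (level-order array): [4, None, 28, 10, 45, None, 23, 43, None, 16, None, 39, None, 13, 19]
Inorder (L, root, R): [4, 10, 13, 16, 19, 23, 28, 39, 43, 45]
Preorder (root, L, R): [4, 28, 10, 23, 16, 13, 19, 45, 43, 39]
Postorder (L, R, root): [13, 19, 16, 23, 10, 39, 43, 45, 28, 4]


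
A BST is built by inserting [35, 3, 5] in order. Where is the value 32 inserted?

Starting tree (level order): [35, 3, None, None, 5]
Insertion path: 35 -> 3 -> 5
Result: insert 32 as right child of 5
Final tree (level order): [35, 3, None, None, 5, None, 32]


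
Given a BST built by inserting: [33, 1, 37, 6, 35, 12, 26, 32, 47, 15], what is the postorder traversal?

Tree insertion order: [33, 1, 37, 6, 35, 12, 26, 32, 47, 15]
Tree (level-order array): [33, 1, 37, None, 6, 35, 47, None, 12, None, None, None, None, None, 26, 15, 32]
Postorder traversal: [15, 32, 26, 12, 6, 1, 35, 47, 37, 33]


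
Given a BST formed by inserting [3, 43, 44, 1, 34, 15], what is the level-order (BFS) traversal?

Tree insertion order: [3, 43, 44, 1, 34, 15]
Tree (level-order array): [3, 1, 43, None, None, 34, 44, 15]
BFS from the root, enqueuing left then right child of each popped node:
  queue [3] -> pop 3, enqueue [1, 43], visited so far: [3]
  queue [1, 43] -> pop 1, enqueue [none], visited so far: [3, 1]
  queue [43] -> pop 43, enqueue [34, 44], visited so far: [3, 1, 43]
  queue [34, 44] -> pop 34, enqueue [15], visited so far: [3, 1, 43, 34]
  queue [44, 15] -> pop 44, enqueue [none], visited so far: [3, 1, 43, 34, 44]
  queue [15] -> pop 15, enqueue [none], visited so far: [3, 1, 43, 34, 44, 15]
Result: [3, 1, 43, 34, 44, 15]


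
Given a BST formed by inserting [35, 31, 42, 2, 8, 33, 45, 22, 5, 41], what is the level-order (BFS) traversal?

Tree insertion order: [35, 31, 42, 2, 8, 33, 45, 22, 5, 41]
Tree (level-order array): [35, 31, 42, 2, 33, 41, 45, None, 8, None, None, None, None, None, None, 5, 22]
BFS from the root, enqueuing left then right child of each popped node:
  queue [35] -> pop 35, enqueue [31, 42], visited so far: [35]
  queue [31, 42] -> pop 31, enqueue [2, 33], visited so far: [35, 31]
  queue [42, 2, 33] -> pop 42, enqueue [41, 45], visited so far: [35, 31, 42]
  queue [2, 33, 41, 45] -> pop 2, enqueue [8], visited so far: [35, 31, 42, 2]
  queue [33, 41, 45, 8] -> pop 33, enqueue [none], visited so far: [35, 31, 42, 2, 33]
  queue [41, 45, 8] -> pop 41, enqueue [none], visited so far: [35, 31, 42, 2, 33, 41]
  queue [45, 8] -> pop 45, enqueue [none], visited so far: [35, 31, 42, 2, 33, 41, 45]
  queue [8] -> pop 8, enqueue [5, 22], visited so far: [35, 31, 42, 2, 33, 41, 45, 8]
  queue [5, 22] -> pop 5, enqueue [none], visited so far: [35, 31, 42, 2, 33, 41, 45, 8, 5]
  queue [22] -> pop 22, enqueue [none], visited so far: [35, 31, 42, 2, 33, 41, 45, 8, 5, 22]
Result: [35, 31, 42, 2, 33, 41, 45, 8, 5, 22]


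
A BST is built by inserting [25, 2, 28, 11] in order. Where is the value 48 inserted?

Starting tree (level order): [25, 2, 28, None, 11]
Insertion path: 25 -> 28
Result: insert 48 as right child of 28
Final tree (level order): [25, 2, 28, None, 11, None, 48]


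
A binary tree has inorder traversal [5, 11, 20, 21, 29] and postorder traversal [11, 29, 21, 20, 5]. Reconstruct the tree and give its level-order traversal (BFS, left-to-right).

Inorder:   [5, 11, 20, 21, 29]
Postorder: [11, 29, 21, 20, 5]
Algorithm: postorder visits root last, so walk postorder right-to-left;
each value is the root of the current inorder slice — split it at that
value, recurse on the right subtree first, then the left.
Recursive splits:
  root=5; inorder splits into left=[], right=[11, 20, 21, 29]
  root=20; inorder splits into left=[11], right=[21, 29]
  root=21; inorder splits into left=[], right=[29]
  root=29; inorder splits into left=[], right=[]
  root=11; inorder splits into left=[], right=[]
Reconstructed level-order: [5, 20, 11, 21, 29]


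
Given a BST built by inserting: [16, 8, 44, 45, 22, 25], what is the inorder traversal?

Tree insertion order: [16, 8, 44, 45, 22, 25]
Tree (level-order array): [16, 8, 44, None, None, 22, 45, None, 25]
Inorder traversal: [8, 16, 22, 25, 44, 45]


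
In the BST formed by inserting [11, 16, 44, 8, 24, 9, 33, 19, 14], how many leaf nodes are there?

Tree built from: [11, 16, 44, 8, 24, 9, 33, 19, 14]
Tree (level-order array): [11, 8, 16, None, 9, 14, 44, None, None, None, None, 24, None, 19, 33]
Rule: A leaf has 0 children.
Per-node child counts:
  node 11: 2 child(ren)
  node 8: 1 child(ren)
  node 9: 0 child(ren)
  node 16: 2 child(ren)
  node 14: 0 child(ren)
  node 44: 1 child(ren)
  node 24: 2 child(ren)
  node 19: 0 child(ren)
  node 33: 0 child(ren)
Matching nodes: [9, 14, 19, 33]
Count of leaf nodes: 4


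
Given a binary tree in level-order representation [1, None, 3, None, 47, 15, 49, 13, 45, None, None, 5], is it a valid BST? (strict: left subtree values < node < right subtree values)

Level-order array: [1, None, 3, None, 47, 15, 49, 13, 45, None, None, 5]
Validate using subtree bounds (lo, hi): at each node, require lo < value < hi,
then recurse left with hi=value and right with lo=value.
Preorder trace (stopping at first violation):
  at node 1 with bounds (-inf, +inf): OK
  at node 3 with bounds (1, +inf): OK
  at node 47 with bounds (3, +inf): OK
  at node 15 with bounds (3, 47): OK
  at node 13 with bounds (3, 15): OK
  at node 5 with bounds (3, 13): OK
  at node 45 with bounds (15, 47): OK
  at node 49 with bounds (47, +inf): OK
No violation found at any node.
Result: Valid BST


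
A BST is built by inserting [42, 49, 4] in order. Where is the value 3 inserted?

Starting tree (level order): [42, 4, 49]
Insertion path: 42 -> 4
Result: insert 3 as left child of 4
Final tree (level order): [42, 4, 49, 3]


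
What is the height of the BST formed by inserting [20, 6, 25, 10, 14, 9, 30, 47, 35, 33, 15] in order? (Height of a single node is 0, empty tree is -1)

Insertion order: [20, 6, 25, 10, 14, 9, 30, 47, 35, 33, 15]
Tree (level-order array): [20, 6, 25, None, 10, None, 30, 9, 14, None, 47, None, None, None, 15, 35, None, None, None, 33]
Compute height bottom-up (empty subtree = -1):
  height(9) = 1 + max(-1, -1) = 0
  height(15) = 1 + max(-1, -1) = 0
  height(14) = 1 + max(-1, 0) = 1
  height(10) = 1 + max(0, 1) = 2
  height(6) = 1 + max(-1, 2) = 3
  height(33) = 1 + max(-1, -1) = 0
  height(35) = 1 + max(0, -1) = 1
  height(47) = 1 + max(1, -1) = 2
  height(30) = 1 + max(-1, 2) = 3
  height(25) = 1 + max(-1, 3) = 4
  height(20) = 1 + max(3, 4) = 5
Height = 5


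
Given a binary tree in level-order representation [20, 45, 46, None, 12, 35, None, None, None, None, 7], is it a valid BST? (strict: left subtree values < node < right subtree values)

Level-order array: [20, 45, 46, None, 12, 35, None, None, None, None, 7]
Validate using subtree bounds (lo, hi): at each node, require lo < value < hi,
then recurse left with hi=value and right with lo=value.
Preorder trace (stopping at first violation):
  at node 20 with bounds (-inf, +inf): OK
  at node 45 with bounds (-inf, 20): VIOLATION
Node 45 violates its bound: not (-inf < 45 < 20).
Result: Not a valid BST


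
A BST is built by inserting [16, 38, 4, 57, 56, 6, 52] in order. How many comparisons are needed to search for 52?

Search path for 52: 16 -> 38 -> 57 -> 56 -> 52
Found: True
Comparisons: 5


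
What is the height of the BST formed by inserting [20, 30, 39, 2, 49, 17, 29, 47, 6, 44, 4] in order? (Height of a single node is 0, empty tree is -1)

Insertion order: [20, 30, 39, 2, 49, 17, 29, 47, 6, 44, 4]
Tree (level-order array): [20, 2, 30, None, 17, 29, 39, 6, None, None, None, None, 49, 4, None, 47, None, None, None, 44]
Compute height bottom-up (empty subtree = -1):
  height(4) = 1 + max(-1, -1) = 0
  height(6) = 1 + max(0, -1) = 1
  height(17) = 1 + max(1, -1) = 2
  height(2) = 1 + max(-1, 2) = 3
  height(29) = 1 + max(-1, -1) = 0
  height(44) = 1 + max(-1, -1) = 0
  height(47) = 1 + max(0, -1) = 1
  height(49) = 1 + max(1, -1) = 2
  height(39) = 1 + max(-1, 2) = 3
  height(30) = 1 + max(0, 3) = 4
  height(20) = 1 + max(3, 4) = 5
Height = 5


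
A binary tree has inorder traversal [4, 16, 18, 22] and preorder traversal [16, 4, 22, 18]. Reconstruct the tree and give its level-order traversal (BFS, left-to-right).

Inorder:  [4, 16, 18, 22]
Preorder: [16, 4, 22, 18]
Algorithm: preorder visits root first, so consume preorder in order;
for each root, split the current inorder slice at that value into
left-subtree inorder and right-subtree inorder, then recurse.
Recursive splits:
  root=16; inorder splits into left=[4], right=[18, 22]
  root=4; inorder splits into left=[], right=[]
  root=22; inorder splits into left=[18], right=[]
  root=18; inorder splits into left=[], right=[]
Reconstructed level-order: [16, 4, 22, 18]


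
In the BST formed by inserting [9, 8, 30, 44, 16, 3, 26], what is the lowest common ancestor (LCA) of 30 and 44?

Tree insertion order: [9, 8, 30, 44, 16, 3, 26]
Tree (level-order array): [9, 8, 30, 3, None, 16, 44, None, None, None, 26]
In a BST, the LCA of p=30, q=44 is the first node v on the
root-to-leaf path with p <= v <= q (go left if both < v, right if both > v).
Walk from root:
  at 9: both 30 and 44 > 9, go right
  at 30: 30 <= 30 <= 44, this is the LCA
LCA = 30


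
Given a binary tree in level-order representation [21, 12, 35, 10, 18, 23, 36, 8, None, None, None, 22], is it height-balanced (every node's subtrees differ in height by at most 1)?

Tree (level-order array): [21, 12, 35, 10, 18, 23, 36, 8, None, None, None, 22]
Definition: a tree is height-balanced if, at every node, |h(left) - h(right)| <= 1 (empty subtree has height -1).
Bottom-up per-node check:
  node 8: h_left=-1, h_right=-1, diff=0 [OK], height=0
  node 10: h_left=0, h_right=-1, diff=1 [OK], height=1
  node 18: h_left=-1, h_right=-1, diff=0 [OK], height=0
  node 12: h_left=1, h_right=0, diff=1 [OK], height=2
  node 22: h_left=-1, h_right=-1, diff=0 [OK], height=0
  node 23: h_left=0, h_right=-1, diff=1 [OK], height=1
  node 36: h_left=-1, h_right=-1, diff=0 [OK], height=0
  node 35: h_left=1, h_right=0, diff=1 [OK], height=2
  node 21: h_left=2, h_right=2, diff=0 [OK], height=3
All nodes satisfy the balance condition.
Result: Balanced


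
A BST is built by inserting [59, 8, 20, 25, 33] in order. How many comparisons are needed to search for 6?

Search path for 6: 59 -> 8
Found: False
Comparisons: 2


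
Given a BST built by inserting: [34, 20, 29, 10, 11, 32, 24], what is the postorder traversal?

Tree insertion order: [34, 20, 29, 10, 11, 32, 24]
Tree (level-order array): [34, 20, None, 10, 29, None, 11, 24, 32]
Postorder traversal: [11, 10, 24, 32, 29, 20, 34]


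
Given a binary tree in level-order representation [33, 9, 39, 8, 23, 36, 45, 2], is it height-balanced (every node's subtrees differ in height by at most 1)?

Tree (level-order array): [33, 9, 39, 8, 23, 36, 45, 2]
Definition: a tree is height-balanced if, at every node, |h(left) - h(right)| <= 1 (empty subtree has height -1).
Bottom-up per-node check:
  node 2: h_left=-1, h_right=-1, diff=0 [OK], height=0
  node 8: h_left=0, h_right=-1, diff=1 [OK], height=1
  node 23: h_left=-1, h_right=-1, diff=0 [OK], height=0
  node 9: h_left=1, h_right=0, diff=1 [OK], height=2
  node 36: h_left=-1, h_right=-1, diff=0 [OK], height=0
  node 45: h_left=-1, h_right=-1, diff=0 [OK], height=0
  node 39: h_left=0, h_right=0, diff=0 [OK], height=1
  node 33: h_left=2, h_right=1, diff=1 [OK], height=3
All nodes satisfy the balance condition.
Result: Balanced


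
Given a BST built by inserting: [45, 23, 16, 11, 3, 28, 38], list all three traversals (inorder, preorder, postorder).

Tree insertion order: [45, 23, 16, 11, 3, 28, 38]
Tree (level-order array): [45, 23, None, 16, 28, 11, None, None, 38, 3]
Inorder (L, root, R): [3, 11, 16, 23, 28, 38, 45]
Preorder (root, L, R): [45, 23, 16, 11, 3, 28, 38]
Postorder (L, R, root): [3, 11, 16, 38, 28, 23, 45]


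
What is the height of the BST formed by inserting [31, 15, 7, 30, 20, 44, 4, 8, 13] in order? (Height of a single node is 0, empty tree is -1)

Insertion order: [31, 15, 7, 30, 20, 44, 4, 8, 13]
Tree (level-order array): [31, 15, 44, 7, 30, None, None, 4, 8, 20, None, None, None, None, 13]
Compute height bottom-up (empty subtree = -1):
  height(4) = 1 + max(-1, -1) = 0
  height(13) = 1 + max(-1, -1) = 0
  height(8) = 1 + max(-1, 0) = 1
  height(7) = 1 + max(0, 1) = 2
  height(20) = 1 + max(-1, -1) = 0
  height(30) = 1 + max(0, -1) = 1
  height(15) = 1 + max(2, 1) = 3
  height(44) = 1 + max(-1, -1) = 0
  height(31) = 1 + max(3, 0) = 4
Height = 4


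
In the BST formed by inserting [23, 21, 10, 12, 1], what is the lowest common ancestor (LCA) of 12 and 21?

Tree insertion order: [23, 21, 10, 12, 1]
Tree (level-order array): [23, 21, None, 10, None, 1, 12]
In a BST, the LCA of p=12, q=21 is the first node v on the
root-to-leaf path with p <= v <= q (go left if both < v, right if both > v).
Walk from root:
  at 23: both 12 and 21 < 23, go left
  at 21: 12 <= 21 <= 21, this is the LCA
LCA = 21


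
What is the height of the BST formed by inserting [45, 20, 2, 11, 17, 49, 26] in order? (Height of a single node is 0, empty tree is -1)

Insertion order: [45, 20, 2, 11, 17, 49, 26]
Tree (level-order array): [45, 20, 49, 2, 26, None, None, None, 11, None, None, None, 17]
Compute height bottom-up (empty subtree = -1):
  height(17) = 1 + max(-1, -1) = 0
  height(11) = 1 + max(-1, 0) = 1
  height(2) = 1 + max(-1, 1) = 2
  height(26) = 1 + max(-1, -1) = 0
  height(20) = 1 + max(2, 0) = 3
  height(49) = 1 + max(-1, -1) = 0
  height(45) = 1 + max(3, 0) = 4
Height = 4


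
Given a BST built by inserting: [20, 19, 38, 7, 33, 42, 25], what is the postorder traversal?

Tree insertion order: [20, 19, 38, 7, 33, 42, 25]
Tree (level-order array): [20, 19, 38, 7, None, 33, 42, None, None, 25]
Postorder traversal: [7, 19, 25, 33, 42, 38, 20]


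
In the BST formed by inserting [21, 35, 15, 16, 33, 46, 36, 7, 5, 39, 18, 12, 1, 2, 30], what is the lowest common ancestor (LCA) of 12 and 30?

Tree insertion order: [21, 35, 15, 16, 33, 46, 36, 7, 5, 39, 18, 12, 1, 2, 30]
Tree (level-order array): [21, 15, 35, 7, 16, 33, 46, 5, 12, None, 18, 30, None, 36, None, 1, None, None, None, None, None, None, None, None, 39, None, 2]
In a BST, the LCA of p=12, q=30 is the first node v on the
root-to-leaf path with p <= v <= q (go left if both < v, right if both > v).
Walk from root:
  at 21: 12 <= 21 <= 30, this is the LCA
LCA = 21


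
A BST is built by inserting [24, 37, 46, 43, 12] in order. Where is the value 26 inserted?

Starting tree (level order): [24, 12, 37, None, None, None, 46, 43]
Insertion path: 24 -> 37
Result: insert 26 as left child of 37
Final tree (level order): [24, 12, 37, None, None, 26, 46, None, None, 43]


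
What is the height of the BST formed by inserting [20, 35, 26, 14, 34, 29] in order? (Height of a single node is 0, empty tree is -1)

Insertion order: [20, 35, 26, 14, 34, 29]
Tree (level-order array): [20, 14, 35, None, None, 26, None, None, 34, 29]
Compute height bottom-up (empty subtree = -1):
  height(14) = 1 + max(-1, -1) = 0
  height(29) = 1 + max(-1, -1) = 0
  height(34) = 1 + max(0, -1) = 1
  height(26) = 1 + max(-1, 1) = 2
  height(35) = 1 + max(2, -1) = 3
  height(20) = 1 + max(0, 3) = 4
Height = 4


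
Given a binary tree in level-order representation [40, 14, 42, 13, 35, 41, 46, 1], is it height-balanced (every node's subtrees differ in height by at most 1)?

Tree (level-order array): [40, 14, 42, 13, 35, 41, 46, 1]
Definition: a tree is height-balanced if, at every node, |h(left) - h(right)| <= 1 (empty subtree has height -1).
Bottom-up per-node check:
  node 1: h_left=-1, h_right=-1, diff=0 [OK], height=0
  node 13: h_left=0, h_right=-1, diff=1 [OK], height=1
  node 35: h_left=-1, h_right=-1, diff=0 [OK], height=0
  node 14: h_left=1, h_right=0, diff=1 [OK], height=2
  node 41: h_left=-1, h_right=-1, diff=0 [OK], height=0
  node 46: h_left=-1, h_right=-1, diff=0 [OK], height=0
  node 42: h_left=0, h_right=0, diff=0 [OK], height=1
  node 40: h_left=2, h_right=1, diff=1 [OK], height=3
All nodes satisfy the balance condition.
Result: Balanced


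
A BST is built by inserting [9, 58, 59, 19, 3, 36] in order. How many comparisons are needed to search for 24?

Search path for 24: 9 -> 58 -> 19 -> 36
Found: False
Comparisons: 4


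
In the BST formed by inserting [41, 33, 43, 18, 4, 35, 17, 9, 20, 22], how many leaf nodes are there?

Tree built from: [41, 33, 43, 18, 4, 35, 17, 9, 20, 22]
Tree (level-order array): [41, 33, 43, 18, 35, None, None, 4, 20, None, None, None, 17, None, 22, 9]
Rule: A leaf has 0 children.
Per-node child counts:
  node 41: 2 child(ren)
  node 33: 2 child(ren)
  node 18: 2 child(ren)
  node 4: 1 child(ren)
  node 17: 1 child(ren)
  node 9: 0 child(ren)
  node 20: 1 child(ren)
  node 22: 0 child(ren)
  node 35: 0 child(ren)
  node 43: 0 child(ren)
Matching nodes: [9, 22, 35, 43]
Count of leaf nodes: 4


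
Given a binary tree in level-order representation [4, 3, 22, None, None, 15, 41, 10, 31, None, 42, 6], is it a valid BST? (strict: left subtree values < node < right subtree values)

Level-order array: [4, 3, 22, None, None, 15, 41, 10, 31, None, 42, 6]
Validate using subtree bounds (lo, hi): at each node, require lo < value < hi,
then recurse left with hi=value and right with lo=value.
Preorder trace (stopping at first violation):
  at node 4 with bounds (-inf, +inf): OK
  at node 3 with bounds (-inf, 4): OK
  at node 22 with bounds (4, +inf): OK
  at node 15 with bounds (4, 22): OK
  at node 10 with bounds (4, 15): OK
  at node 6 with bounds (4, 10): OK
  at node 31 with bounds (15, 22): VIOLATION
Node 31 violates its bound: not (15 < 31 < 22).
Result: Not a valid BST


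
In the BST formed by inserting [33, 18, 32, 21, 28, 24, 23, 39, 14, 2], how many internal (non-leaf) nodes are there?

Tree built from: [33, 18, 32, 21, 28, 24, 23, 39, 14, 2]
Tree (level-order array): [33, 18, 39, 14, 32, None, None, 2, None, 21, None, None, None, None, 28, 24, None, 23]
Rule: An internal node has at least one child.
Per-node child counts:
  node 33: 2 child(ren)
  node 18: 2 child(ren)
  node 14: 1 child(ren)
  node 2: 0 child(ren)
  node 32: 1 child(ren)
  node 21: 1 child(ren)
  node 28: 1 child(ren)
  node 24: 1 child(ren)
  node 23: 0 child(ren)
  node 39: 0 child(ren)
Matching nodes: [33, 18, 14, 32, 21, 28, 24]
Count of internal (non-leaf) nodes: 7


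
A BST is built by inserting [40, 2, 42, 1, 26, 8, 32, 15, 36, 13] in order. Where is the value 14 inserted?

Starting tree (level order): [40, 2, 42, 1, 26, None, None, None, None, 8, 32, None, 15, None, 36, 13]
Insertion path: 40 -> 2 -> 26 -> 8 -> 15 -> 13
Result: insert 14 as right child of 13
Final tree (level order): [40, 2, 42, 1, 26, None, None, None, None, 8, 32, None, 15, None, 36, 13, None, None, None, None, 14]


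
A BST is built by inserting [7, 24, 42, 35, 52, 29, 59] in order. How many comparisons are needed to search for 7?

Search path for 7: 7
Found: True
Comparisons: 1


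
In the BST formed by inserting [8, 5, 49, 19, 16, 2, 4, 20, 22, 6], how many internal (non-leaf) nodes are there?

Tree built from: [8, 5, 49, 19, 16, 2, 4, 20, 22, 6]
Tree (level-order array): [8, 5, 49, 2, 6, 19, None, None, 4, None, None, 16, 20, None, None, None, None, None, 22]
Rule: An internal node has at least one child.
Per-node child counts:
  node 8: 2 child(ren)
  node 5: 2 child(ren)
  node 2: 1 child(ren)
  node 4: 0 child(ren)
  node 6: 0 child(ren)
  node 49: 1 child(ren)
  node 19: 2 child(ren)
  node 16: 0 child(ren)
  node 20: 1 child(ren)
  node 22: 0 child(ren)
Matching nodes: [8, 5, 2, 49, 19, 20]
Count of internal (non-leaf) nodes: 6


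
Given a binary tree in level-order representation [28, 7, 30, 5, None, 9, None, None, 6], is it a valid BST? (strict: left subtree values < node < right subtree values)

Level-order array: [28, 7, 30, 5, None, 9, None, None, 6]
Validate using subtree bounds (lo, hi): at each node, require lo < value < hi,
then recurse left with hi=value and right with lo=value.
Preorder trace (stopping at first violation):
  at node 28 with bounds (-inf, +inf): OK
  at node 7 with bounds (-inf, 28): OK
  at node 5 with bounds (-inf, 7): OK
  at node 6 with bounds (5, 7): OK
  at node 30 with bounds (28, +inf): OK
  at node 9 with bounds (28, 30): VIOLATION
Node 9 violates its bound: not (28 < 9 < 30).
Result: Not a valid BST


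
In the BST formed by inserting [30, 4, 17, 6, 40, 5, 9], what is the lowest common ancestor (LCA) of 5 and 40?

Tree insertion order: [30, 4, 17, 6, 40, 5, 9]
Tree (level-order array): [30, 4, 40, None, 17, None, None, 6, None, 5, 9]
In a BST, the LCA of p=5, q=40 is the first node v on the
root-to-leaf path with p <= v <= q (go left if both < v, right if both > v).
Walk from root:
  at 30: 5 <= 30 <= 40, this is the LCA
LCA = 30


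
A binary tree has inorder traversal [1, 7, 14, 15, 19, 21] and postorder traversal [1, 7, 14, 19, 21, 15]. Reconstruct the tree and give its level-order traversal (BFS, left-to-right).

Inorder:   [1, 7, 14, 15, 19, 21]
Postorder: [1, 7, 14, 19, 21, 15]
Algorithm: postorder visits root last, so walk postorder right-to-left;
each value is the root of the current inorder slice — split it at that
value, recurse on the right subtree first, then the left.
Recursive splits:
  root=15; inorder splits into left=[1, 7, 14], right=[19, 21]
  root=21; inorder splits into left=[19], right=[]
  root=19; inorder splits into left=[], right=[]
  root=14; inorder splits into left=[1, 7], right=[]
  root=7; inorder splits into left=[1], right=[]
  root=1; inorder splits into left=[], right=[]
Reconstructed level-order: [15, 14, 21, 7, 19, 1]


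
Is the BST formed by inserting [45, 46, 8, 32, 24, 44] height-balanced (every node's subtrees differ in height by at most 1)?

Tree (level-order array): [45, 8, 46, None, 32, None, None, 24, 44]
Definition: a tree is height-balanced if, at every node, |h(left) - h(right)| <= 1 (empty subtree has height -1).
Bottom-up per-node check:
  node 24: h_left=-1, h_right=-1, diff=0 [OK], height=0
  node 44: h_left=-1, h_right=-1, diff=0 [OK], height=0
  node 32: h_left=0, h_right=0, diff=0 [OK], height=1
  node 8: h_left=-1, h_right=1, diff=2 [FAIL (|-1-1|=2 > 1)], height=2
  node 46: h_left=-1, h_right=-1, diff=0 [OK], height=0
  node 45: h_left=2, h_right=0, diff=2 [FAIL (|2-0|=2 > 1)], height=3
Node 8 violates the condition: |-1 - 1| = 2 > 1.
Result: Not balanced


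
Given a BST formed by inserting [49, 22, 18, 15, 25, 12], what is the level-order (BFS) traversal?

Tree insertion order: [49, 22, 18, 15, 25, 12]
Tree (level-order array): [49, 22, None, 18, 25, 15, None, None, None, 12]
BFS from the root, enqueuing left then right child of each popped node:
  queue [49] -> pop 49, enqueue [22], visited so far: [49]
  queue [22] -> pop 22, enqueue [18, 25], visited so far: [49, 22]
  queue [18, 25] -> pop 18, enqueue [15], visited so far: [49, 22, 18]
  queue [25, 15] -> pop 25, enqueue [none], visited so far: [49, 22, 18, 25]
  queue [15] -> pop 15, enqueue [12], visited so far: [49, 22, 18, 25, 15]
  queue [12] -> pop 12, enqueue [none], visited so far: [49, 22, 18, 25, 15, 12]
Result: [49, 22, 18, 25, 15, 12]


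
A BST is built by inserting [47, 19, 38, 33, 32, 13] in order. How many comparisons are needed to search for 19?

Search path for 19: 47 -> 19
Found: True
Comparisons: 2


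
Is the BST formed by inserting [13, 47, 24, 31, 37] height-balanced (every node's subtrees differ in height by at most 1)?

Tree (level-order array): [13, None, 47, 24, None, None, 31, None, 37]
Definition: a tree is height-balanced if, at every node, |h(left) - h(right)| <= 1 (empty subtree has height -1).
Bottom-up per-node check:
  node 37: h_left=-1, h_right=-1, diff=0 [OK], height=0
  node 31: h_left=-1, h_right=0, diff=1 [OK], height=1
  node 24: h_left=-1, h_right=1, diff=2 [FAIL (|-1-1|=2 > 1)], height=2
  node 47: h_left=2, h_right=-1, diff=3 [FAIL (|2--1|=3 > 1)], height=3
  node 13: h_left=-1, h_right=3, diff=4 [FAIL (|-1-3|=4 > 1)], height=4
Node 24 violates the condition: |-1 - 1| = 2 > 1.
Result: Not balanced


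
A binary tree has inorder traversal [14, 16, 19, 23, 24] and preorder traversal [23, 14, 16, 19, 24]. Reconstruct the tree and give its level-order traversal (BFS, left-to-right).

Inorder:  [14, 16, 19, 23, 24]
Preorder: [23, 14, 16, 19, 24]
Algorithm: preorder visits root first, so consume preorder in order;
for each root, split the current inorder slice at that value into
left-subtree inorder and right-subtree inorder, then recurse.
Recursive splits:
  root=23; inorder splits into left=[14, 16, 19], right=[24]
  root=14; inorder splits into left=[], right=[16, 19]
  root=16; inorder splits into left=[], right=[19]
  root=19; inorder splits into left=[], right=[]
  root=24; inorder splits into left=[], right=[]
Reconstructed level-order: [23, 14, 24, 16, 19]


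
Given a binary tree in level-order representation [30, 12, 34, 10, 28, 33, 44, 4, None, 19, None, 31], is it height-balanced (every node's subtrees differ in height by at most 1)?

Tree (level-order array): [30, 12, 34, 10, 28, 33, 44, 4, None, 19, None, 31]
Definition: a tree is height-balanced if, at every node, |h(left) - h(right)| <= 1 (empty subtree has height -1).
Bottom-up per-node check:
  node 4: h_left=-1, h_right=-1, diff=0 [OK], height=0
  node 10: h_left=0, h_right=-1, diff=1 [OK], height=1
  node 19: h_left=-1, h_right=-1, diff=0 [OK], height=0
  node 28: h_left=0, h_right=-1, diff=1 [OK], height=1
  node 12: h_left=1, h_right=1, diff=0 [OK], height=2
  node 31: h_left=-1, h_right=-1, diff=0 [OK], height=0
  node 33: h_left=0, h_right=-1, diff=1 [OK], height=1
  node 44: h_left=-1, h_right=-1, diff=0 [OK], height=0
  node 34: h_left=1, h_right=0, diff=1 [OK], height=2
  node 30: h_left=2, h_right=2, diff=0 [OK], height=3
All nodes satisfy the balance condition.
Result: Balanced


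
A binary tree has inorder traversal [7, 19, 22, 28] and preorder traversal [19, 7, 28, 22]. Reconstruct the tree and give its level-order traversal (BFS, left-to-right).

Inorder:  [7, 19, 22, 28]
Preorder: [19, 7, 28, 22]
Algorithm: preorder visits root first, so consume preorder in order;
for each root, split the current inorder slice at that value into
left-subtree inorder and right-subtree inorder, then recurse.
Recursive splits:
  root=19; inorder splits into left=[7], right=[22, 28]
  root=7; inorder splits into left=[], right=[]
  root=28; inorder splits into left=[22], right=[]
  root=22; inorder splits into left=[], right=[]
Reconstructed level-order: [19, 7, 28, 22]


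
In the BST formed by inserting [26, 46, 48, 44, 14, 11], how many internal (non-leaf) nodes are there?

Tree built from: [26, 46, 48, 44, 14, 11]
Tree (level-order array): [26, 14, 46, 11, None, 44, 48]
Rule: An internal node has at least one child.
Per-node child counts:
  node 26: 2 child(ren)
  node 14: 1 child(ren)
  node 11: 0 child(ren)
  node 46: 2 child(ren)
  node 44: 0 child(ren)
  node 48: 0 child(ren)
Matching nodes: [26, 14, 46]
Count of internal (non-leaf) nodes: 3


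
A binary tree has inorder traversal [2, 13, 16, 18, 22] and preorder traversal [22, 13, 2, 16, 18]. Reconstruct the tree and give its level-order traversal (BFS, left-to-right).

Inorder:  [2, 13, 16, 18, 22]
Preorder: [22, 13, 2, 16, 18]
Algorithm: preorder visits root first, so consume preorder in order;
for each root, split the current inorder slice at that value into
left-subtree inorder and right-subtree inorder, then recurse.
Recursive splits:
  root=22; inorder splits into left=[2, 13, 16, 18], right=[]
  root=13; inorder splits into left=[2], right=[16, 18]
  root=2; inorder splits into left=[], right=[]
  root=16; inorder splits into left=[], right=[18]
  root=18; inorder splits into left=[], right=[]
Reconstructed level-order: [22, 13, 2, 16, 18]


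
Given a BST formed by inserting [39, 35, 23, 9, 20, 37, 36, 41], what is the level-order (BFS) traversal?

Tree insertion order: [39, 35, 23, 9, 20, 37, 36, 41]
Tree (level-order array): [39, 35, 41, 23, 37, None, None, 9, None, 36, None, None, 20]
BFS from the root, enqueuing left then right child of each popped node:
  queue [39] -> pop 39, enqueue [35, 41], visited so far: [39]
  queue [35, 41] -> pop 35, enqueue [23, 37], visited so far: [39, 35]
  queue [41, 23, 37] -> pop 41, enqueue [none], visited so far: [39, 35, 41]
  queue [23, 37] -> pop 23, enqueue [9], visited so far: [39, 35, 41, 23]
  queue [37, 9] -> pop 37, enqueue [36], visited so far: [39, 35, 41, 23, 37]
  queue [9, 36] -> pop 9, enqueue [20], visited so far: [39, 35, 41, 23, 37, 9]
  queue [36, 20] -> pop 36, enqueue [none], visited so far: [39, 35, 41, 23, 37, 9, 36]
  queue [20] -> pop 20, enqueue [none], visited so far: [39, 35, 41, 23, 37, 9, 36, 20]
Result: [39, 35, 41, 23, 37, 9, 36, 20]


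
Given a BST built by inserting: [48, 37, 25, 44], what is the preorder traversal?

Tree insertion order: [48, 37, 25, 44]
Tree (level-order array): [48, 37, None, 25, 44]
Preorder traversal: [48, 37, 25, 44]


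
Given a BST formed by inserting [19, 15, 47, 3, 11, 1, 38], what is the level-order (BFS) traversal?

Tree insertion order: [19, 15, 47, 3, 11, 1, 38]
Tree (level-order array): [19, 15, 47, 3, None, 38, None, 1, 11]
BFS from the root, enqueuing left then right child of each popped node:
  queue [19] -> pop 19, enqueue [15, 47], visited so far: [19]
  queue [15, 47] -> pop 15, enqueue [3], visited so far: [19, 15]
  queue [47, 3] -> pop 47, enqueue [38], visited so far: [19, 15, 47]
  queue [3, 38] -> pop 3, enqueue [1, 11], visited so far: [19, 15, 47, 3]
  queue [38, 1, 11] -> pop 38, enqueue [none], visited so far: [19, 15, 47, 3, 38]
  queue [1, 11] -> pop 1, enqueue [none], visited so far: [19, 15, 47, 3, 38, 1]
  queue [11] -> pop 11, enqueue [none], visited so far: [19, 15, 47, 3, 38, 1, 11]
Result: [19, 15, 47, 3, 38, 1, 11]


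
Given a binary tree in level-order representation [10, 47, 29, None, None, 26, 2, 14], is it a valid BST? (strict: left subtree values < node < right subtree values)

Level-order array: [10, 47, 29, None, None, 26, 2, 14]
Validate using subtree bounds (lo, hi): at each node, require lo < value < hi,
then recurse left with hi=value and right with lo=value.
Preorder trace (stopping at first violation):
  at node 10 with bounds (-inf, +inf): OK
  at node 47 with bounds (-inf, 10): VIOLATION
Node 47 violates its bound: not (-inf < 47 < 10).
Result: Not a valid BST


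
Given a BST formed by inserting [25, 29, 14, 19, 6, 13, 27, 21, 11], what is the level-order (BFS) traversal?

Tree insertion order: [25, 29, 14, 19, 6, 13, 27, 21, 11]
Tree (level-order array): [25, 14, 29, 6, 19, 27, None, None, 13, None, 21, None, None, 11]
BFS from the root, enqueuing left then right child of each popped node:
  queue [25] -> pop 25, enqueue [14, 29], visited so far: [25]
  queue [14, 29] -> pop 14, enqueue [6, 19], visited so far: [25, 14]
  queue [29, 6, 19] -> pop 29, enqueue [27], visited so far: [25, 14, 29]
  queue [6, 19, 27] -> pop 6, enqueue [13], visited so far: [25, 14, 29, 6]
  queue [19, 27, 13] -> pop 19, enqueue [21], visited so far: [25, 14, 29, 6, 19]
  queue [27, 13, 21] -> pop 27, enqueue [none], visited so far: [25, 14, 29, 6, 19, 27]
  queue [13, 21] -> pop 13, enqueue [11], visited so far: [25, 14, 29, 6, 19, 27, 13]
  queue [21, 11] -> pop 21, enqueue [none], visited so far: [25, 14, 29, 6, 19, 27, 13, 21]
  queue [11] -> pop 11, enqueue [none], visited so far: [25, 14, 29, 6, 19, 27, 13, 21, 11]
Result: [25, 14, 29, 6, 19, 27, 13, 21, 11]


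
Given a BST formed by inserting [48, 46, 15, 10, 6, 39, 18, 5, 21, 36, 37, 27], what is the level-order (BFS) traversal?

Tree insertion order: [48, 46, 15, 10, 6, 39, 18, 5, 21, 36, 37, 27]
Tree (level-order array): [48, 46, None, 15, None, 10, 39, 6, None, 18, None, 5, None, None, 21, None, None, None, 36, 27, 37]
BFS from the root, enqueuing left then right child of each popped node:
  queue [48] -> pop 48, enqueue [46], visited so far: [48]
  queue [46] -> pop 46, enqueue [15], visited so far: [48, 46]
  queue [15] -> pop 15, enqueue [10, 39], visited so far: [48, 46, 15]
  queue [10, 39] -> pop 10, enqueue [6], visited so far: [48, 46, 15, 10]
  queue [39, 6] -> pop 39, enqueue [18], visited so far: [48, 46, 15, 10, 39]
  queue [6, 18] -> pop 6, enqueue [5], visited so far: [48, 46, 15, 10, 39, 6]
  queue [18, 5] -> pop 18, enqueue [21], visited so far: [48, 46, 15, 10, 39, 6, 18]
  queue [5, 21] -> pop 5, enqueue [none], visited so far: [48, 46, 15, 10, 39, 6, 18, 5]
  queue [21] -> pop 21, enqueue [36], visited so far: [48, 46, 15, 10, 39, 6, 18, 5, 21]
  queue [36] -> pop 36, enqueue [27, 37], visited so far: [48, 46, 15, 10, 39, 6, 18, 5, 21, 36]
  queue [27, 37] -> pop 27, enqueue [none], visited so far: [48, 46, 15, 10, 39, 6, 18, 5, 21, 36, 27]
  queue [37] -> pop 37, enqueue [none], visited so far: [48, 46, 15, 10, 39, 6, 18, 5, 21, 36, 27, 37]
Result: [48, 46, 15, 10, 39, 6, 18, 5, 21, 36, 27, 37]
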